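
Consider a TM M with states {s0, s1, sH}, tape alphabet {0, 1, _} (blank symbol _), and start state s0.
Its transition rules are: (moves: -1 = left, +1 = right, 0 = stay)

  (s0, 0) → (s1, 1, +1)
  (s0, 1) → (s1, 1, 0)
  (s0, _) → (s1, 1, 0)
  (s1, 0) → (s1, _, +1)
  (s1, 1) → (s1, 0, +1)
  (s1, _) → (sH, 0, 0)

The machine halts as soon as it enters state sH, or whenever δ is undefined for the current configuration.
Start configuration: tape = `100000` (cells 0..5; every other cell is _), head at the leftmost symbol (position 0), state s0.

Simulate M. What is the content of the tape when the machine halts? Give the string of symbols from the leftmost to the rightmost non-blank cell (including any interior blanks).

0_____0

state=s0 head=0 tape=[1]00000_   (s0,1)→(s1,1,0)
state=s1 head=0 tape=[1]00000_   (s1,1)→(s1,0,+1)
state=s1 head=1 tape=0[0]0000_   (s1,0)→(s1,_,+1)
state=s1 head=2 tape=0_[0]000_   (s1,0)→(s1,_,+1)
state=s1 head=3 tape=0__[0]00_   (s1,0)→(s1,_,+1)
state=s1 head=4 tape=0___[0]0_   (s1,0)→(s1,_,+1)
state=s1 head=5 tape=0____[0]_   (s1,0)→(s1,_,+1)
state=s1 head=6 tape=0_____[_]   (s1,_)→(sH,0,0)
state=sH head=6 tape=0_____[0]
The non-blank tape span at halt is 0_____0.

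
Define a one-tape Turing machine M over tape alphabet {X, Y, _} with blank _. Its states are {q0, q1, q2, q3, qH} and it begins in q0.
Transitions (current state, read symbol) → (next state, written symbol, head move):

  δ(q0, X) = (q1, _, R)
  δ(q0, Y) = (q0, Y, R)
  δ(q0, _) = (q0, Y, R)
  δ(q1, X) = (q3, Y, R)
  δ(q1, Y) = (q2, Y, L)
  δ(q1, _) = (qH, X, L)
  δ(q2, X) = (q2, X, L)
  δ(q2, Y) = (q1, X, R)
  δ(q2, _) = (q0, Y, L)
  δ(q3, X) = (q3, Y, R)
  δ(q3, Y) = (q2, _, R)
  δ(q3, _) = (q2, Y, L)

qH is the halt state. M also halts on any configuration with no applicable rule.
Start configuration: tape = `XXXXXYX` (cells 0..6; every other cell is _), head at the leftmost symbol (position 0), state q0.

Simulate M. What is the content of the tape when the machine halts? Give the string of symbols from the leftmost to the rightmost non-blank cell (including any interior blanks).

state=q0 head=0 tape=[X]XXXXYX_   (q0,X)→(q1,_,R)
state=q1 head=1 tape=_[X]XXXYX_   (q1,X)→(q3,Y,R)
state=q3 head=2 tape=_Y[X]XXYX_   (q3,X)→(q3,Y,R)
state=q3 head=3 tape=_YY[X]XYX_   (q3,X)→(q3,Y,R)
state=q3 head=4 tape=_YYY[X]YX_   (q3,X)→(q3,Y,R)
state=q3 head=5 tape=_YYYY[Y]X_   (q3,Y)→(q2,_,R)
state=q2 head=6 tape=_YYYY_[X]_   (q2,X)→(q2,X,L)
state=q2 head=5 tape=_YYYY[_]X_   (q2,_)→(q0,Y,L)
state=q0 head=4 tape=_YYY[Y]YX_   (q0,Y)→(q0,Y,R)
state=q0 head=5 tape=_YYYY[Y]X_   (q0,Y)→(q0,Y,R)
state=q0 head=6 tape=_YYYYY[X]_   (q0,X)→(q1,_,R)
state=q1 head=7 tape=_YYYYY_[_]   (q1,_)→(qH,X,L)
state=qH head=6 tape=_YYYYY[_]X
The non-blank tape span at halt is YYYYY_X.

YYYYY_X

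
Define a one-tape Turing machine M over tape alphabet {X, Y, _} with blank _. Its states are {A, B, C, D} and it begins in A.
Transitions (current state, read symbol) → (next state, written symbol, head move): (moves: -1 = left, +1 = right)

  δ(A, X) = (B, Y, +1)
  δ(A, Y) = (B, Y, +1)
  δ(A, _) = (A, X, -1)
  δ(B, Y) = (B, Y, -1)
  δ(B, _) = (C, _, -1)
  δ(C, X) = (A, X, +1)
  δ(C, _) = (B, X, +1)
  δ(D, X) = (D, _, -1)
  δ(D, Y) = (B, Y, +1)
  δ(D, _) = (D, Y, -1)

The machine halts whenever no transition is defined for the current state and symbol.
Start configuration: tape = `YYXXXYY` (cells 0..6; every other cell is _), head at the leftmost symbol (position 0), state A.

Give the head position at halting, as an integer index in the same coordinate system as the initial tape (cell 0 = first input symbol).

-1

A | __[Y]YXXXYY   read Y → write Y, move +1, go to B
B | __Y[Y]XXXYY   read Y → write Y, move -1, go to B
B | __[Y]YXXXYY   read Y → write Y, move -1, go to B
B | _[_]YYXXXYY   read _ → write _, move -1, go to C
C | [_]_YYXXXYY   read _ → write X, move +1, go to B
B | X[_]YYXXXYY   read _ → write _, move -1, go to C
C | [X]_YYXXXYY   read X → write X, move +1, go to A
A | X[_]YYXXXYY   read _ → write X, move -1, go to A
A | [X]XYYXXXYY   read X → write Y, move +1, go to B
B | Y[X]YYXXXYY
At halt the head is at cell -1.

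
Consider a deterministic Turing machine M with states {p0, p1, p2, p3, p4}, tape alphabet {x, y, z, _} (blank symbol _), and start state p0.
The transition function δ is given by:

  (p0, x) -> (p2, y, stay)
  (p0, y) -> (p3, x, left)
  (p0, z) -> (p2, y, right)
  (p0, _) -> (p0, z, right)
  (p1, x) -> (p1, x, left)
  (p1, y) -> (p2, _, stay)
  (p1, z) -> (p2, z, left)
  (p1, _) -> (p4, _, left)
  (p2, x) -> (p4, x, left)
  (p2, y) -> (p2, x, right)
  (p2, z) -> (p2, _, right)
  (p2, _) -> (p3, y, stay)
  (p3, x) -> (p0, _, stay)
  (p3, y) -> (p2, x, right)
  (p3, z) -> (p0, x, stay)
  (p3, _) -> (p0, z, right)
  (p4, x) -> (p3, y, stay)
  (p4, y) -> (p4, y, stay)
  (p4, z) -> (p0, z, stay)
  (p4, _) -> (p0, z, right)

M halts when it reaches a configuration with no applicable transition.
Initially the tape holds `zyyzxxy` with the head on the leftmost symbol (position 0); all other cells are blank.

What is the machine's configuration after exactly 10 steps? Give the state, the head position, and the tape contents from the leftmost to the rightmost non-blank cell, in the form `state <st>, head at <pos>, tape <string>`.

state p3, head at 4, tape yxxzyxy

state=p0 head=0 tape=[z]yyzxxy   (p0,z)→(p2,y,right)
state=p2 head=1 tape=y[y]yzxxy   (p2,y)→(p2,x,right)
state=p2 head=2 tape=yx[y]zxxy   (p2,y)→(p2,x,right)
state=p2 head=3 tape=yxx[z]xxy   (p2,z)→(p2,_,right)
state=p2 head=4 tape=yxx_[x]xy   (p2,x)→(p4,x,left)
state=p4 head=3 tape=yxx[_]xxy   (p4,_)→(p0,z,right)
state=p0 head=4 tape=yxxz[x]xy   (p0,x)→(p2,y,stay)
state=p2 head=4 tape=yxxz[y]xy   (p2,y)→(p2,x,right)
state=p2 head=5 tape=yxxzx[x]y   (p2,x)→(p4,x,left)
state=p4 head=4 tape=yxxz[x]xy   (p4,x)→(p3,y,stay)
state=p3 head=4 tape=yxxz[y]xy
After 10 steps: state p3, head at 4, tape yxxzyxy.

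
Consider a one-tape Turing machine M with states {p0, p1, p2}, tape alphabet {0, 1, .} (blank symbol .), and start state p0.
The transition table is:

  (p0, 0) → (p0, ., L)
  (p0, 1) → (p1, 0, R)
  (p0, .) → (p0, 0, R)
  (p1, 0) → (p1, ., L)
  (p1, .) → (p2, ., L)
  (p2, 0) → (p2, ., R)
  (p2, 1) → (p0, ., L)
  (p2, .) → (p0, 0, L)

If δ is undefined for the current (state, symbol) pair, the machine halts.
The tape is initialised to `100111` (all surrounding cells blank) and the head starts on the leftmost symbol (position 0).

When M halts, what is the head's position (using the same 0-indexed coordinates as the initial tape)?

state=p0 head=0 tape=.....[1]00111   (p0,1)→(p1,0,R)
state=p1 head=1 tape=.....0[0]0111   (p1,0)→(p1,.,L)
state=p1 head=0 tape=.....[0].0111   (p1,0)→(p1,.,L)
state=p1 head=-1 tape=....[.]..0111   (p1,.)→(p2,.,L)
state=p2 head=-2 tape=...[.]...0111   (p2,.)→(p0,0,L)
state=p0 head=-3 tape=..[.]0...0111   (p0,.)→(p0,0,R)
state=p0 head=-2 tape=..0[0]...0111   (p0,0)→(p0,.,L)
state=p0 head=-3 tape=..[0]....0111   (p0,0)→(p0,.,L)
state=p0 head=-4 tape=.[.].....0111   (p0,.)→(p0,0,R)
state=p0 head=-3 tape=.0[.]....0111   (p0,.)→(p0,0,R)
state=p0 head=-2 tape=.00[.]...0111   (p0,.)→(p0,0,R)
state=p0 head=-1 tape=.000[.]..0111   (p0,.)→(p0,0,R)
state=p0 head=0 tape=.0000[.].0111   (p0,.)→(p0,0,R)
state=p0 head=1 tape=.00000[.]0111   (p0,.)→(p0,0,R)
state=p0 head=2 tape=.000000[0]111   (p0,0)→(p0,.,L)
state=p0 head=1 tape=.00000[0].111   (p0,0)→(p0,.,L)
state=p0 head=0 tape=.0000[0]..111   (p0,0)→(p0,.,L)
state=p0 head=-1 tape=.000[0]...111   (p0,0)→(p0,.,L)
state=p0 head=-2 tape=.00[0]....111   (p0,0)→(p0,.,L)
state=p0 head=-3 tape=.0[0].....111   (p0,0)→(p0,.,L)
state=p0 head=-4 tape=.[0]......111   (p0,0)→(p0,.,L)
state=p0 head=-5 tape=[.].......111   (p0,.)→(p0,0,R)
state=p0 head=-4 tape=0[.]......111   (p0,.)→(p0,0,R)
state=p0 head=-3 tape=00[.].....111   (p0,.)→(p0,0,R)
state=p0 head=-2 tape=000[.]....111   (p0,.)→(p0,0,R)
state=p0 head=-1 tape=0000[.]...111   (p0,.)→(p0,0,R)
state=p0 head=0 tape=00000[.]..111   (p0,.)→(p0,0,R)
state=p0 head=1 tape=000000[.].111   (p0,.)→(p0,0,R)
state=p0 head=2 tape=0000000[.]111   (p0,.)→(p0,0,R)
state=p0 head=3 tape=00000000[1]11   (p0,1)→(p1,0,R)
state=p1 head=4 tape=000000000[1]1
At halt the head is at cell 4.

4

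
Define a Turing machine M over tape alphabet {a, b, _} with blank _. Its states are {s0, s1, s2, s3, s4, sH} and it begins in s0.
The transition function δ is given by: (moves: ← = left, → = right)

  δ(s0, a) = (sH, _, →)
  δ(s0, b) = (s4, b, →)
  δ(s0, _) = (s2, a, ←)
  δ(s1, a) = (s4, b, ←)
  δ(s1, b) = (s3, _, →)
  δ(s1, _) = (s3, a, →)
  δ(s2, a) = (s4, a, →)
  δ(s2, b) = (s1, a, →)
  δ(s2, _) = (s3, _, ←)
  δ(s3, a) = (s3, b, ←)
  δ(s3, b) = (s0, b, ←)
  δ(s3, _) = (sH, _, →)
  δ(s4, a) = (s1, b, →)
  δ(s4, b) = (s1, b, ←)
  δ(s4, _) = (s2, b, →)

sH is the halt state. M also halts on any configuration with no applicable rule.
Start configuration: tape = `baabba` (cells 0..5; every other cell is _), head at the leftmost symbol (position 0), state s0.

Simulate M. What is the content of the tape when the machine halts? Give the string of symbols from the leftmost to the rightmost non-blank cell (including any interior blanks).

abbbba

s0 | __[b]aabba   read b → write b, move →, go to s4
s4 | __b[a]abba   read a → write b, move →, go to s1
s1 | __bb[a]bba   read a → write b, move ←, go to s4
s4 | __b[b]bbba   read b → write b, move ←, go to s1
s1 | __[b]bbbba   read b → write _, move →, go to s3
s3 | ___[b]bbba   read b → write b, move ←, go to s0
s0 | __[_]bbbba   read _ → write a, move ←, go to s2
s2 | _[_]abbbba   read _ → write _, move ←, go to s3
s3 | [_]_abbbba   read _ → write _, move →, go to sH
sH | _[_]abbbba
The non-blank tape span at halt is abbbba.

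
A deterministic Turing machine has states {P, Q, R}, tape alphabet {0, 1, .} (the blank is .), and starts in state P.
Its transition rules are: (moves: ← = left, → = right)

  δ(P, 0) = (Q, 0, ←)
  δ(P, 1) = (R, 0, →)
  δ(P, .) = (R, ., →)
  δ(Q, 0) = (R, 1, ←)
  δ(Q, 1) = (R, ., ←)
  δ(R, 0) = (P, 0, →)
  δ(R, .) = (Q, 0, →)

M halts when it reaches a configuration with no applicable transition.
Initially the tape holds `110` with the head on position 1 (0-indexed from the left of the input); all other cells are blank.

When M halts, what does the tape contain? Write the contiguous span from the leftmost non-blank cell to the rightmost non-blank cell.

100.0

P | 1[1]0...   read 1 → write 0, move →, go to R
R | 10[0]...   read 0 → write 0, move →, go to P
P | 100[.]..   read . → write ., move →, go to R
R | 100.[.].   read . → write 0, move →, go to Q
Q | 100.0[.]
The non-blank tape span at halt is 100.0.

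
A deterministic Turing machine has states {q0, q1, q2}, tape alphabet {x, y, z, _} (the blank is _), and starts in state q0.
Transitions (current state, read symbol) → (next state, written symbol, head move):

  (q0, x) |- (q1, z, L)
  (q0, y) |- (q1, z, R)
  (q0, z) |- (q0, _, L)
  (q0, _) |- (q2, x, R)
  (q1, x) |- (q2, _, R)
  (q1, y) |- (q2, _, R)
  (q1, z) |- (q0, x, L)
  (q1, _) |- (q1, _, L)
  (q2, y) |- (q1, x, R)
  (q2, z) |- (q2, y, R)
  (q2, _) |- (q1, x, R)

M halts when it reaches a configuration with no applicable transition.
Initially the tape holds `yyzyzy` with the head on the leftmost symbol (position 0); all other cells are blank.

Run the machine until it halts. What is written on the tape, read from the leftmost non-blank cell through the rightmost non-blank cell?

z__yxy

q0 | [y]yzyzy   read y → write z, move R, go to q1
q1 | z[y]zyzy   read y → write _, move R, go to q2
q2 | z_[z]yzy   read z → write y, move R, go to q2
q2 | z_y[y]zy   read y → write x, move R, go to q1
q1 | z_yx[z]y   read z → write x, move L, go to q0
q0 | z_y[x]xy   read x → write z, move L, go to q1
q1 | z_[y]zxy   read y → write _, move R, go to q2
q2 | z__[z]xy   read z → write y, move R, go to q2
q2 | z__y[x]y
The non-blank tape span at halt is z__yxy.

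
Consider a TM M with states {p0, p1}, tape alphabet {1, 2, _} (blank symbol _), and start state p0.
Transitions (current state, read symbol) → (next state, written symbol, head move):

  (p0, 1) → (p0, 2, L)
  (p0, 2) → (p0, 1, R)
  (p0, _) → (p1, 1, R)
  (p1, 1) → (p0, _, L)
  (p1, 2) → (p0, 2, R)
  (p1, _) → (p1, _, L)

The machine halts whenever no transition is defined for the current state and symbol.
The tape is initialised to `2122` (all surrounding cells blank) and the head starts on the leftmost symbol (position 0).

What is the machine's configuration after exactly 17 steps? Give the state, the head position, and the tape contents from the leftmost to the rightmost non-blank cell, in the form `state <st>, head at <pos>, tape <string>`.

p0 | _[2]122__   read 2 → write 1, move R, go to p0
p0 | _1[1]22__   read 1 → write 2, move L, go to p0
p0 | _[1]222__   read 1 → write 2, move L, go to p0
p0 | [_]2222__   read _ → write 1, move R, go to p1
p1 | 1[2]222__   read 2 → write 2, move R, go to p0
p0 | 12[2]22__   read 2 → write 1, move R, go to p0
p0 | 121[2]2__   read 2 → write 1, move R, go to p0
p0 | 1211[2]__   read 2 → write 1, move R, go to p0
p0 | 12111[_]_   read _ → write 1, move R, go to p1
p1 | 121111[_]   read _ → write _, move L, go to p1
p1 | 12111[1]_   read 1 → write _, move L, go to p0
p0 | 1211[1]__   read 1 → write 2, move L, go to p0
p0 | 121[1]2__   read 1 → write 2, move L, go to p0
p0 | 12[1]22__   read 1 → write 2, move L, go to p0
p0 | 1[2]222__   read 2 → write 1, move R, go to p0
p0 | 11[2]22__   read 2 → write 1, move R, go to p0
p0 | 111[2]2__   read 2 → write 1, move R, go to p0
p0 | 1111[2]__
After 17 steps: state p0, head at 3, tape 11112.

state p0, head at 3, tape 11112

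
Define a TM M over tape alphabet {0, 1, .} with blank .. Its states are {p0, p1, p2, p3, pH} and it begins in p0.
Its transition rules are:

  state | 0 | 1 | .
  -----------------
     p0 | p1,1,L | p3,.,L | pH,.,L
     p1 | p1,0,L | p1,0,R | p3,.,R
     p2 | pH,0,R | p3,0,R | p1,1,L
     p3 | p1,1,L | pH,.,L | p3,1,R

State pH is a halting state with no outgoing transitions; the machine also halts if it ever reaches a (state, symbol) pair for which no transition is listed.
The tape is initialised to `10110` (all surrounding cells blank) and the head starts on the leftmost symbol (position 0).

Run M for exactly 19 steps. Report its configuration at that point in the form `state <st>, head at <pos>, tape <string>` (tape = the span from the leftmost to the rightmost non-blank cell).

state=p0 head=0 tape=..[1]0110   (p0,1)→(p3,.,L)
state=p3 head=-1 tape=.[.].0110   (p3,.)→(p3,1,R)
state=p3 head=0 tape=.1[.]0110   (p3,.)→(p3,1,R)
state=p3 head=1 tape=.11[0]110   (p3,0)→(p1,1,L)
state=p1 head=0 tape=.1[1]1110   (p1,1)→(p1,0,R)
state=p1 head=1 tape=.10[1]110   (p1,1)→(p1,0,R)
state=p1 head=2 tape=.100[1]10   (p1,1)→(p1,0,R)
state=p1 head=3 tape=.1000[1]0   (p1,1)→(p1,0,R)
state=p1 head=4 tape=.10000[0]   (p1,0)→(p1,0,L)
state=p1 head=3 tape=.1000[0]0   (p1,0)→(p1,0,L)
state=p1 head=2 tape=.100[0]00   (p1,0)→(p1,0,L)
state=p1 head=1 tape=.10[0]000   (p1,0)→(p1,0,L)
state=p1 head=0 tape=.1[0]0000   (p1,0)→(p1,0,L)
state=p1 head=-1 tape=.[1]00000   (p1,1)→(p1,0,R)
state=p1 head=0 tape=.0[0]0000   (p1,0)→(p1,0,L)
state=p1 head=-1 tape=.[0]00000   (p1,0)→(p1,0,L)
state=p1 head=-2 tape=[.]000000   (p1,.)→(p3,.,R)
state=p3 head=-1 tape=.[0]00000   (p3,0)→(p1,1,L)
state=p1 head=-2 tape=[.]100000   (p1,.)→(p3,.,R)
state=p3 head=-1 tape=.[1]00000
After 19 steps: state p3, head at -1, tape 100000.

state p3, head at -1, tape 100000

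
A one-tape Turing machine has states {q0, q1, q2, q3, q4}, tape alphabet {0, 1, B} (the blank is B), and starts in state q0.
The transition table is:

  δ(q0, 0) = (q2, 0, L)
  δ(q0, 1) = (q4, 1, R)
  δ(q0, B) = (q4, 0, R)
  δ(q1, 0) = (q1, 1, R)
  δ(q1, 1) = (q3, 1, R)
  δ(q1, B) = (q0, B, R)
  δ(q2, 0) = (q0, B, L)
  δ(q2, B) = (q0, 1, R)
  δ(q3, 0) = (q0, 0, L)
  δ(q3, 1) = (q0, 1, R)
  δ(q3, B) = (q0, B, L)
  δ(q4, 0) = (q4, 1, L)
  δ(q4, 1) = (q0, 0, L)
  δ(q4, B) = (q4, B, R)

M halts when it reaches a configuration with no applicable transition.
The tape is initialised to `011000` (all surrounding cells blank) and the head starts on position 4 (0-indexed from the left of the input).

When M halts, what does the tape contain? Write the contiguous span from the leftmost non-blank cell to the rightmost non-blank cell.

1001110

q0 | B0110[0]0   read 0 → write 0, move L, go to q2
q2 | B011[0]00   read 0 → write B, move L, go to q0
q0 | B01[1]B00   read 1 → write 1, move R, go to q4
q4 | B011[B]00   read B → write B, move R, go to q4
q4 | B011B[0]0   read 0 → write 1, move L, go to q4
q4 | B011[B]10   read B → write B, move R, go to q4
q4 | B011B[1]0   read 1 → write 0, move L, go to q0
q0 | B011[B]00   read B → write 0, move R, go to q4
q4 | B0110[0]0   read 0 → write 1, move L, go to q4
q4 | B011[0]10   read 0 → write 1, move L, go to q4
q4 | B01[1]110   read 1 → write 0, move L, go to q0
q0 | B0[1]0110   read 1 → write 1, move R, go to q4
q4 | B01[0]110   read 0 → write 1, move L, go to q4
q4 | B0[1]1110   read 1 → write 0, move L, go to q0
q0 | B[0]01110   read 0 → write 0, move L, go to q2
q2 | [B]001110   read B → write 1, move R, go to q0
q0 | 1[0]01110   read 0 → write 0, move L, go to q2
q2 | [1]001110
The non-blank tape span at halt is 1001110.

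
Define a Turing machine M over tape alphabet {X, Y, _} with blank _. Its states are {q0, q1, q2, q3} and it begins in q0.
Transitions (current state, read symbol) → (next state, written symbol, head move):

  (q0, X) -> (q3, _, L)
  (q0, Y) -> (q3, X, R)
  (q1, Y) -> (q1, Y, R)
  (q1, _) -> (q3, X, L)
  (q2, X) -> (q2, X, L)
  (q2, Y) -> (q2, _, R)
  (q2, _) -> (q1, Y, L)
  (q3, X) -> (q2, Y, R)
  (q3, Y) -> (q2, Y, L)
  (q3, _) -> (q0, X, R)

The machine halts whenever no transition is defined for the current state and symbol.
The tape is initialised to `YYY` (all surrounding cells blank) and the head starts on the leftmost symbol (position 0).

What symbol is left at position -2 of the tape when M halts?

q0 | ___[Y]YY   read Y → write X, move R, go to q3
q3 | ___X[Y]Y   read Y → write Y, move L, go to q2
q2 | ___[X]YY   read X → write X, move L, go to q2
q2 | __[_]XYY   read _ → write Y, move L, go to q1
q1 | _[_]YXYY   read _ → write X, move L, go to q3
q3 | [_]XYXYY   read _ → write X, move R, go to q0
q0 | X[X]YXYY   read X → write _, move L, go to q3
q3 | [X]_YXYY   read X → write Y, move R, go to q2
q2 | Y[_]YXYY   read _ → write Y, move L, go to q1
q1 | [Y]YYXYY   read Y → write Y, move R, go to q1
q1 | Y[Y]YXYY   read Y → write Y, move R, go to q1
q1 | YY[Y]XYY   read Y → write Y, move R, go to q1
q1 | YYY[X]YY
Cell -2 holds Y when M halts.

Y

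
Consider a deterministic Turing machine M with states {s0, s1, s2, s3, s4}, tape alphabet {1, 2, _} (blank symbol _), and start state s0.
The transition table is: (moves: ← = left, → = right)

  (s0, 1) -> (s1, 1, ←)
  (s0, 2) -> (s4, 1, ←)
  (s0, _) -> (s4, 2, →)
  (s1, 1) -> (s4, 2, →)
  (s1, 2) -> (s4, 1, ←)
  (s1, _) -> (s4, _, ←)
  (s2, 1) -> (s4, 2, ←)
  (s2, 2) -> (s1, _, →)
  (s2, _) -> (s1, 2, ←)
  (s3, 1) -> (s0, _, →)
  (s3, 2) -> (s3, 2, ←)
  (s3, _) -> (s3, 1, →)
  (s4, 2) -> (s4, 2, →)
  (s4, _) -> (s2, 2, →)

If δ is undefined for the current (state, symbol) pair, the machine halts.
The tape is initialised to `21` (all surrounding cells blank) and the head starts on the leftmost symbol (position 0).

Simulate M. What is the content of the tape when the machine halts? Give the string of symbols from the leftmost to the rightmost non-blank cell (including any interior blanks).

state=s0 head=0 tape=_[2]1   (s0,2)→(s4,1,←)
state=s4 head=-1 tape=[_]11   (s4,_)→(s2,2,→)
state=s2 head=0 tape=2[1]1   (s2,1)→(s4,2,←)
state=s4 head=-1 tape=[2]21   (s4,2)→(s4,2,→)
state=s4 head=0 tape=2[2]1   (s4,2)→(s4,2,→)
state=s4 head=1 tape=22[1]
The non-blank tape span at halt is 221.

221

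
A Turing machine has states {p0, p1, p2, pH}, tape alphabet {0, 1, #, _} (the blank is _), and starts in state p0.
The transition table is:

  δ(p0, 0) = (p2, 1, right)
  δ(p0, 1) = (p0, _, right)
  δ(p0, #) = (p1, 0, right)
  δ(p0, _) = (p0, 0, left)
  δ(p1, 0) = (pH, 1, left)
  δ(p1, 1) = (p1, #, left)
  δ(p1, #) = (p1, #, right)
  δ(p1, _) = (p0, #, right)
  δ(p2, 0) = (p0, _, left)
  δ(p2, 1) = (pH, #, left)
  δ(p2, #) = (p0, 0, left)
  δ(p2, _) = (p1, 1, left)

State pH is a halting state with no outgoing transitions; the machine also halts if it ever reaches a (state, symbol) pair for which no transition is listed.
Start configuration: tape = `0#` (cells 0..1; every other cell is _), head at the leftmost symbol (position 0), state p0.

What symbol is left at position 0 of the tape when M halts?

#

p0 | [0]#_   read 0 → write 1, move right, go to p2
p2 | 1[#]_   read # → write 0, move left, go to p0
p0 | [1]0_   read 1 → write _, move right, go to p0
p0 | _[0]_   read 0 → write 1, move right, go to p2
p2 | _1[_]   read _ → write 1, move left, go to p1
p1 | _[1]1   read 1 → write #, move left, go to p1
p1 | [_]#1   read _ → write #, move right, go to p0
p0 | #[#]1   read # → write 0, move right, go to p1
p1 | #0[1]   read 1 → write #, move left, go to p1
p1 | #[0]#   read 0 → write 1, move left, go to pH
pH | [#]1#
Cell 0 holds # when M halts.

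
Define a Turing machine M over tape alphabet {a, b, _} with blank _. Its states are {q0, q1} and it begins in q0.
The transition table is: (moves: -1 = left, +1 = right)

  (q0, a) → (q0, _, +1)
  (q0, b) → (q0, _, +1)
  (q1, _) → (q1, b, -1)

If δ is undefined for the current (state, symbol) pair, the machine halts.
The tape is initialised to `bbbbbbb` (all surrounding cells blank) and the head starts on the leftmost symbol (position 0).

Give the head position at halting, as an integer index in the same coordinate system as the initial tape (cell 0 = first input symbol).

7

q0 | [b]bbbbbb_   read b → write _, move +1, go to q0
q0 | _[b]bbbbb_   read b → write _, move +1, go to q0
q0 | __[b]bbbb_   read b → write _, move +1, go to q0
q0 | ___[b]bbb_   read b → write _, move +1, go to q0
q0 | ____[b]bb_   read b → write _, move +1, go to q0
q0 | _____[b]b_   read b → write _, move +1, go to q0
q0 | ______[b]_   read b → write _, move +1, go to q0
q0 | _______[_]
At halt the head is at cell 7.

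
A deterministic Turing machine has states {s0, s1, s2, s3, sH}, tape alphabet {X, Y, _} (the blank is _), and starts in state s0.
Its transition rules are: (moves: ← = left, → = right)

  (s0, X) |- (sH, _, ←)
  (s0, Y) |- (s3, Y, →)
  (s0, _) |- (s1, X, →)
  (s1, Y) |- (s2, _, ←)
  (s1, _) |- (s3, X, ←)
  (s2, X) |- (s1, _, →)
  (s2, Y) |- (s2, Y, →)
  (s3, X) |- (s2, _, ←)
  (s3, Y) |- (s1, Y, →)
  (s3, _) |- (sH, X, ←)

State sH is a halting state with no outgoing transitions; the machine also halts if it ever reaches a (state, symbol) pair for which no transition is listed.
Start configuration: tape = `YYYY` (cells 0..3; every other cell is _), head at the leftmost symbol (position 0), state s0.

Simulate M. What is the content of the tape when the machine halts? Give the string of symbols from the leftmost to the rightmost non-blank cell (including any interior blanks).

YY_Y

state=s0 head=0 tape=[Y]YYY   (s0,Y)→(s3,Y,→)
state=s3 head=1 tape=Y[Y]YY   (s3,Y)→(s1,Y,→)
state=s1 head=2 tape=YY[Y]Y   (s1,Y)→(s2,_,←)
state=s2 head=1 tape=Y[Y]_Y   (s2,Y)→(s2,Y,→)
state=s2 head=2 tape=YY[_]Y
The non-blank tape span at halt is YY_Y.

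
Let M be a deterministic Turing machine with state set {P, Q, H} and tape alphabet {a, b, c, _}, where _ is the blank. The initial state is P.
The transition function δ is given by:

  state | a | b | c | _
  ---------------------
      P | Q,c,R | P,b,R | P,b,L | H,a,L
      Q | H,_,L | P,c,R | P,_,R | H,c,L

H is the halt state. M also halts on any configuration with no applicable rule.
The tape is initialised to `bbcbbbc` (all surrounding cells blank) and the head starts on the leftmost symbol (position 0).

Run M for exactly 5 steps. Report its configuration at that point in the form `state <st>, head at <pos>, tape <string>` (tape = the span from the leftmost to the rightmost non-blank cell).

state=P head=0 tape=[b]bcbbbc   (P,b)→(P,b,R)
state=P head=1 tape=b[b]cbbbc   (P,b)→(P,b,R)
state=P head=2 tape=bb[c]bbbc   (P,c)→(P,b,L)
state=P head=1 tape=b[b]bbbbc   (P,b)→(P,b,R)
state=P head=2 tape=bb[b]bbbc   (P,b)→(P,b,R)
state=P head=3 tape=bbb[b]bbc
After 5 steps: state P, head at 3, tape bbbbbbc.

state P, head at 3, tape bbbbbbc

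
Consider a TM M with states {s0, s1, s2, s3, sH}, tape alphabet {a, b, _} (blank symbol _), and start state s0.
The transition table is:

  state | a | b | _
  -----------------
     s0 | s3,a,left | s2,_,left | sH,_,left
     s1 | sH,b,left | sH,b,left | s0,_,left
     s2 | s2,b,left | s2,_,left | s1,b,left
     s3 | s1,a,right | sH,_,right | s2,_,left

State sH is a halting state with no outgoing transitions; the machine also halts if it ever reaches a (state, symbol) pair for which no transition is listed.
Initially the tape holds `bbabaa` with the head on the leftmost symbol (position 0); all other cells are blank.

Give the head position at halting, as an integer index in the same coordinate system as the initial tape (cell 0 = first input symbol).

-4

state=s0 head=0 tape=____[b]babaa   (s0,b)→(s2,_,left)
state=s2 head=-1 tape=___[_]_babaa   (s2,_)→(s1,b,left)
state=s1 head=-2 tape=__[_]b_babaa   (s1,_)→(s0,_,left)
state=s0 head=-3 tape=_[_]_b_babaa   (s0,_)→(sH,_,left)
state=sH head=-4 tape=[_]__b_babaa
At halt the head is at cell -4.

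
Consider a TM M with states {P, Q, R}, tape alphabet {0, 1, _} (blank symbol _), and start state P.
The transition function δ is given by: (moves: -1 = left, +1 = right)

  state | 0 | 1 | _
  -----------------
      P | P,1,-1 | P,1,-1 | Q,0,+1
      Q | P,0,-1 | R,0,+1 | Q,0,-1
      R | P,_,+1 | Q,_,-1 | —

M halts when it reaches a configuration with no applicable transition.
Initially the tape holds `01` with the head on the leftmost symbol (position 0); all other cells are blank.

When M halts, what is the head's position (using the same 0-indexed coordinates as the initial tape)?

3

P | ____[0]1__   read 0 → write 1, move -1, go to P
P | ___[_]11__   read _ → write 0, move +1, go to Q
Q | ___0[1]1__   read 1 → write 0, move +1, go to R
R | ___00[1]__   read 1 → write _, move -1, go to Q
Q | ___0[0]___   read 0 → write 0, move -1, go to P
P | ___[0]0___   read 0 → write 1, move -1, go to P
P | __[_]10___   read _ → write 0, move +1, go to Q
Q | __0[1]0___   read 1 → write 0, move +1, go to R
R | __00[0]___   read 0 → write _, move +1, go to P
P | __00_[_]__   read _ → write 0, move +1, go to Q
Q | __00_0[_]_   read _ → write 0, move -1, go to Q
Q | __00_[0]0_   read 0 → write 0, move -1, go to P
P | __00[_]00_   read _ → write 0, move +1, go to Q
Q | __000[0]0_   read 0 → write 0, move -1, go to P
P | __00[0]00_   read 0 → write 1, move -1, go to P
P | __0[0]100_   read 0 → write 1, move -1, go to P
P | __[0]1100_   read 0 → write 1, move -1, go to P
P | _[_]11100_   read _ → write 0, move +1, go to Q
Q | _0[1]1100_   read 1 → write 0, move +1, go to R
R | _00[1]100_   read 1 → write _, move -1, go to Q
Q | _0[0]_100_   read 0 → write 0, move -1, go to P
P | _[0]0_100_   read 0 → write 1, move -1, go to P
P | [_]10_100_   read _ → write 0, move +1, go to Q
Q | 0[1]0_100_   read 1 → write 0, move +1, go to R
R | 00[0]_100_   read 0 → write _, move +1, go to P
P | 00_[_]100_   read _ → write 0, move +1, go to Q
Q | 00_0[1]00_   read 1 → write 0, move +1, go to R
R | 00_00[0]0_   read 0 → write _, move +1, go to P
P | 00_00_[0]_   read 0 → write 1, move -1, go to P
P | 00_00[_]1_   read _ → write 0, move +1, go to Q
Q | 00_000[1]_   read 1 → write 0, move +1, go to R
R | 00_0000[_]
At halt the head is at cell 3.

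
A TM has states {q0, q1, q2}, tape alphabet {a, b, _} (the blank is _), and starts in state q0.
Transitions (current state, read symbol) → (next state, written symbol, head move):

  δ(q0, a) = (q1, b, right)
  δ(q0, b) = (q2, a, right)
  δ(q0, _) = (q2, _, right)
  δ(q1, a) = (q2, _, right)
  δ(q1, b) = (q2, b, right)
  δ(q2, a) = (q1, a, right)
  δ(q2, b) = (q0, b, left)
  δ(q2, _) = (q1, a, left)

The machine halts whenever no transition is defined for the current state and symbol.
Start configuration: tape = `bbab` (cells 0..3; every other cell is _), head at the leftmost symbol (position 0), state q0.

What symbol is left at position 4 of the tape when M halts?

a

state=q0 head=0 tape=[b]bab__   (q0,b)→(q2,a,right)
state=q2 head=1 tape=a[b]ab__   (q2,b)→(q0,b,left)
state=q0 head=0 tape=[a]bab__   (q0,a)→(q1,b,right)
state=q1 head=1 tape=b[b]ab__   (q1,b)→(q2,b,right)
state=q2 head=2 tape=bb[a]b__   (q2,a)→(q1,a,right)
state=q1 head=3 tape=bba[b]__   (q1,b)→(q2,b,right)
state=q2 head=4 tape=bbab[_]_   (q2,_)→(q1,a,left)
state=q1 head=3 tape=bba[b]a_   (q1,b)→(q2,b,right)
state=q2 head=4 tape=bbab[a]_   (q2,a)→(q1,a,right)
state=q1 head=5 tape=bbaba[_]
Cell 4 holds a when M halts.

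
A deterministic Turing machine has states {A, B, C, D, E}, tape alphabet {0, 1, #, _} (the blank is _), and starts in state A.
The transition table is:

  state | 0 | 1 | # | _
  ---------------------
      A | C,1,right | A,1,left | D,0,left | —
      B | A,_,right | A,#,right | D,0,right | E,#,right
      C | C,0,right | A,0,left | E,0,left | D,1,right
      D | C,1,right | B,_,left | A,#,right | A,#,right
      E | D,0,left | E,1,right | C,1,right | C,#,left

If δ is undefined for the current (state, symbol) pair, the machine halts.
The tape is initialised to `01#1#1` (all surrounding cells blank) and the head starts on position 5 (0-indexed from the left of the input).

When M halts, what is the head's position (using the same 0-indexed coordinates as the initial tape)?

8

state=A head=5 tape=01#1#[1]___   (A,1)→(A,1,left)
state=A head=4 tape=01#1[#]1___   (A,#)→(D,0,left)
state=D head=3 tape=01#[1]01___   (D,1)→(B,_,left)
state=B head=2 tape=01[#]_01___   (B,#)→(D,0,right)
state=D head=3 tape=010[_]01___   (D,_)→(A,#,right)
state=A head=4 tape=010#[0]1___   (A,0)→(C,1,right)
state=C head=5 tape=010#1[1]___   (C,1)→(A,0,left)
state=A head=4 tape=010#[1]0___   (A,1)→(A,1,left)
state=A head=3 tape=010[#]10___   (A,#)→(D,0,left)
state=D head=2 tape=01[0]010___   (D,0)→(C,1,right)
state=C head=3 tape=011[0]10___   (C,0)→(C,0,right)
state=C head=4 tape=0110[1]0___   (C,1)→(A,0,left)
state=A head=3 tape=011[0]00___   (A,0)→(C,1,right)
state=C head=4 tape=0111[0]0___   (C,0)→(C,0,right)
state=C head=5 tape=01110[0]___   (C,0)→(C,0,right)
state=C head=6 tape=011100[_]__   (C,_)→(D,1,right)
state=D head=7 tape=0111001[_]_   (D,_)→(A,#,right)
state=A head=8 tape=0111001#[_]
At halt the head is at cell 8.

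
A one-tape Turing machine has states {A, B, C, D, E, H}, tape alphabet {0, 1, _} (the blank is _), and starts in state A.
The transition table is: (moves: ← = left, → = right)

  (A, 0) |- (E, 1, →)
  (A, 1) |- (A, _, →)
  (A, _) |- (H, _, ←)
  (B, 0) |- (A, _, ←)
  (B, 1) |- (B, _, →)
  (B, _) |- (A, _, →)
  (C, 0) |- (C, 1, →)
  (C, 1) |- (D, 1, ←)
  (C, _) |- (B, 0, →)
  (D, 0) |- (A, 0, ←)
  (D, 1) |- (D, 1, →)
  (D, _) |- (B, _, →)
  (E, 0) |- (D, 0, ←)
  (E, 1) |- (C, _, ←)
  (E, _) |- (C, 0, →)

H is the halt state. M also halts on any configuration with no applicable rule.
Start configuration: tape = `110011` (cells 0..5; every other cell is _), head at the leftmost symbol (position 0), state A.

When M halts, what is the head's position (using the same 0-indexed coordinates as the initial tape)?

A | [1]10011_   read 1 → write _, move →, go to A
A | _[1]0011_   read 1 → write _, move →, go to A
A | __[0]011_   read 0 → write 1, move →, go to E
E | __1[0]11_   read 0 → write 0, move ←, go to D
D | __[1]011_   read 1 → write 1, move →, go to D
D | __1[0]11_   read 0 → write 0, move ←, go to A
A | __[1]011_   read 1 → write _, move →, go to A
A | ___[0]11_   read 0 → write 1, move →, go to E
E | ___1[1]1_   read 1 → write _, move ←, go to C
C | ___[1]_1_   read 1 → write 1, move ←, go to D
D | __[_]1_1_   read _ → write _, move →, go to B
B | ___[1]_1_   read 1 → write _, move →, go to B
B | ____[_]1_   read _ → write _, move →, go to A
A | _____[1]_   read 1 → write _, move →, go to A
A | ______[_]   read _ → write _, move ←, go to H
H | _____[_]_
At halt the head is at cell 5.

5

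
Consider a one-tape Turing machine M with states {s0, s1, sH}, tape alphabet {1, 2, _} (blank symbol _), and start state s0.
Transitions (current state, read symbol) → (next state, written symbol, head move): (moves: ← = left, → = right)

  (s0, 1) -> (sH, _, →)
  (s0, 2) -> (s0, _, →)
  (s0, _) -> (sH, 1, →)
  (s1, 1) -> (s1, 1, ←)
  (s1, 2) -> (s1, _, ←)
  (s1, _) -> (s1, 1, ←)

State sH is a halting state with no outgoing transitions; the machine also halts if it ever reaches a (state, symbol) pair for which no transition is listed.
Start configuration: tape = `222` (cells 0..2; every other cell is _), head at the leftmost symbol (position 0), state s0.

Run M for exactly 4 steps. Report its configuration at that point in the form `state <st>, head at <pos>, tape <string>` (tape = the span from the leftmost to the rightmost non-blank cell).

state sH, head at 4, tape 1

state=s0 head=0 tape=[2]22__   (s0,2)→(s0,_,→)
state=s0 head=1 tape=_[2]2__   (s0,2)→(s0,_,→)
state=s0 head=2 tape=__[2]__   (s0,2)→(s0,_,→)
state=s0 head=3 tape=___[_]_   (s0,_)→(sH,1,→)
state=sH head=4 tape=___1[_]
After 4 steps: state sH, head at 4, tape 1.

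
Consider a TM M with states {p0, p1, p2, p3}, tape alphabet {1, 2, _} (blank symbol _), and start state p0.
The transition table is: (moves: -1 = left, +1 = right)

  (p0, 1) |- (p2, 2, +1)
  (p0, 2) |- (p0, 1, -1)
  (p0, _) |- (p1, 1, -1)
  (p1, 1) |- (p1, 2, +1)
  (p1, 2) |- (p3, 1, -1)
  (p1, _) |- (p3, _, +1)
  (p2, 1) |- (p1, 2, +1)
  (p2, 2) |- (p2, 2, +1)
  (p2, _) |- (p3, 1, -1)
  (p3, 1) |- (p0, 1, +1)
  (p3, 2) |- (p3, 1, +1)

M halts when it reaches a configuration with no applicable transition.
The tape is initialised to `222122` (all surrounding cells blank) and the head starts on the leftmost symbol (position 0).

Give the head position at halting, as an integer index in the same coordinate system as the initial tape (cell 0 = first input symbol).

7

p0 | __[2]22122__   read 2 → write 1, move -1, go to p0
p0 | _[_]122122__   read _ → write 1, move -1, go to p1
p1 | [_]1122122__   read _ → write _, move +1, go to p3
p3 | _[1]122122__   read 1 → write 1, move +1, go to p0
p0 | _1[1]22122__   read 1 → write 2, move +1, go to p2
p2 | _12[2]2122__   read 2 → write 2, move +1, go to p2
p2 | _122[2]122__   read 2 → write 2, move +1, go to p2
p2 | _1222[1]22__   read 1 → write 2, move +1, go to p1
p1 | _12222[2]2__   read 2 → write 1, move -1, go to p3
p3 | _1222[2]12__   read 2 → write 1, move +1, go to p3
p3 | _12221[1]2__   read 1 → write 1, move +1, go to p0
p0 | _122211[2]__   read 2 → write 1, move -1, go to p0
p0 | _12221[1]1__   read 1 → write 2, move +1, go to p2
p2 | _122212[1]__   read 1 → write 2, move +1, go to p1
p1 | _1222122[_]_   read _ → write _, move +1, go to p3
p3 | _1222122_[_]
At halt the head is at cell 7.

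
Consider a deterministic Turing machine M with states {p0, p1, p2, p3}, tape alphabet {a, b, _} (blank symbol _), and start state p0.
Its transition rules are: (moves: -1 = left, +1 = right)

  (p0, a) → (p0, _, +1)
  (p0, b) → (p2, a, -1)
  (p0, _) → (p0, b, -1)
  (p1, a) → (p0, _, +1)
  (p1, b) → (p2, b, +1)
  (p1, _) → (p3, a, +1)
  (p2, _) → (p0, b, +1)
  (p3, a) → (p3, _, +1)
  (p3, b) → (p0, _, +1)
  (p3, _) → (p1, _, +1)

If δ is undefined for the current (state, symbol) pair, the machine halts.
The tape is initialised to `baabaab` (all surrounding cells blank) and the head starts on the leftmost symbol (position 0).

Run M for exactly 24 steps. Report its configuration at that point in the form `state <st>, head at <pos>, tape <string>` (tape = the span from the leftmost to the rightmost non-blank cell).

state=p0 head=0 tape=_[b]aabaab__   (p0,b)→(p2,a,-1)
state=p2 head=-1 tape=[_]aaabaab__   (p2,_)→(p0,b,+1)
state=p0 head=0 tape=b[a]aabaab__   (p0,a)→(p0,_,+1)
state=p0 head=1 tape=b_[a]abaab__   (p0,a)→(p0,_,+1)
state=p0 head=2 tape=b__[a]baab__   (p0,a)→(p0,_,+1)
state=p0 head=3 tape=b___[b]aab__   (p0,b)→(p2,a,-1)
state=p2 head=2 tape=b__[_]aaab__   (p2,_)→(p0,b,+1)
state=p0 head=3 tape=b__b[a]aab__   (p0,a)→(p0,_,+1)
state=p0 head=4 tape=b__b_[a]ab__   (p0,a)→(p0,_,+1)
state=p0 head=5 tape=b__b__[a]b__   (p0,a)→(p0,_,+1)
state=p0 head=6 tape=b__b___[b]__   (p0,b)→(p2,a,-1)
state=p2 head=5 tape=b__b__[_]a__   (p2,_)→(p0,b,+1)
state=p0 head=6 tape=b__b__b[a]__   (p0,a)→(p0,_,+1)
state=p0 head=7 tape=b__b__b_[_]_   (p0,_)→(p0,b,-1)
state=p0 head=6 tape=b__b__b[_]b_   (p0,_)→(p0,b,-1)
state=p0 head=5 tape=b__b__[b]bb_   (p0,b)→(p2,a,-1)
state=p2 head=4 tape=b__b_[_]abb_   (p2,_)→(p0,b,+1)
state=p0 head=5 tape=b__b_b[a]bb_   (p0,a)→(p0,_,+1)
state=p0 head=6 tape=b__b_b_[b]b_   (p0,b)→(p2,a,-1)
state=p2 head=5 tape=b__b_b[_]ab_   (p2,_)→(p0,b,+1)
state=p0 head=6 tape=b__b_bb[a]b_   (p0,a)→(p0,_,+1)
state=p0 head=7 tape=b__b_bb_[b]_   (p0,b)→(p2,a,-1)
state=p2 head=6 tape=b__b_bb[_]a_   (p2,_)→(p0,b,+1)
state=p0 head=7 tape=b__b_bbb[a]_   (p0,a)→(p0,_,+1)
state=p0 head=8 tape=b__b_bbb_[_]
After 24 steps: state p0, head at 8, tape b__b_bbb.

state p0, head at 8, tape b__b_bbb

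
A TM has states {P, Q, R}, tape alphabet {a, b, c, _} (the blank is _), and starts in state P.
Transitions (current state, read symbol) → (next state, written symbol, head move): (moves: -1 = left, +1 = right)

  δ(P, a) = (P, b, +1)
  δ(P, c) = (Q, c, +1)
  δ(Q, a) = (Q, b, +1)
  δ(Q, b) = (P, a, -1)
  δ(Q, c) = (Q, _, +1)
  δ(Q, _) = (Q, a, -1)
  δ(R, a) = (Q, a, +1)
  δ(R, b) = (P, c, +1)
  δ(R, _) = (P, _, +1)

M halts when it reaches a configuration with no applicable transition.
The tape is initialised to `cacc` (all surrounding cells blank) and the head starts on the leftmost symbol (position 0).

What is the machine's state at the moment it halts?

P

P | [c]acc__   read c → write c, move +1, go to Q
Q | c[a]cc__   read a → write b, move +1, go to Q
Q | cb[c]c__   read c → write _, move +1, go to Q
Q | cb_[c]__   read c → write _, move +1, go to Q
Q | cb__[_]_   read _ → write a, move -1, go to Q
Q | cb_[_]a_   read _ → write a, move -1, go to Q
Q | cb[_]aa_   read _ → write a, move -1, go to Q
Q | c[b]aaa_   read b → write a, move -1, go to P
P | [c]aaaa_   read c → write c, move +1, go to Q
Q | c[a]aaa_   read a → write b, move +1, go to Q
Q | cb[a]aa_   read a → write b, move +1, go to Q
Q | cbb[a]a_   read a → write b, move +1, go to Q
Q | cbbb[a]_   read a → write b, move +1, go to Q
Q | cbbbb[_]   read _ → write a, move -1, go to Q
Q | cbbb[b]a   read b → write a, move -1, go to P
P | cbb[b]aa
No transition is defined for (P, b); M halts in state P.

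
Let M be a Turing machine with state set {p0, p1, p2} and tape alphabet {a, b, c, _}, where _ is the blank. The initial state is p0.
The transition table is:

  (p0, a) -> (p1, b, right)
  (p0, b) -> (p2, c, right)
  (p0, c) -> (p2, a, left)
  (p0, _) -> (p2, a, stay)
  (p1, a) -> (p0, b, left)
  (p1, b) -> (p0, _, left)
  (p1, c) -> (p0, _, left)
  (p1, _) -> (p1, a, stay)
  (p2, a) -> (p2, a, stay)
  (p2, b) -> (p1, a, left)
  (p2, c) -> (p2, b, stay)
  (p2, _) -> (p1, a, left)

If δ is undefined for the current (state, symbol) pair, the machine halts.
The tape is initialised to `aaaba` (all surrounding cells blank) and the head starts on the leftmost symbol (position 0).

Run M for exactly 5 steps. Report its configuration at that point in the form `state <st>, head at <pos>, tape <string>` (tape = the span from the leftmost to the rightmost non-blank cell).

state=p0 head=0 tape=_[a]aaba   (p0,a)→(p1,b,right)
state=p1 head=1 tape=_b[a]aba   (p1,a)→(p0,b,left)
state=p0 head=0 tape=_[b]baba   (p0,b)→(p2,c,right)
state=p2 head=1 tape=_c[b]aba   (p2,b)→(p1,a,left)
state=p1 head=0 tape=_[c]aaba   (p1,c)→(p0,_,left)
state=p0 head=-1 tape=[_]_aaba
After 5 steps: state p0, head at -1, tape aaba.

state p0, head at -1, tape aaba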